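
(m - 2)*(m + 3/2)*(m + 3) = m^3 + 5*m^2/2 - 9*m/2 - 9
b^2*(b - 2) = b^3 - 2*b^2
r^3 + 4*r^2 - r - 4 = (r - 1)*(r + 1)*(r + 4)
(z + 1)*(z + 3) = z^2 + 4*z + 3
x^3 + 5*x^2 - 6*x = x*(x - 1)*(x + 6)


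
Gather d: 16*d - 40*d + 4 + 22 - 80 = -24*d - 54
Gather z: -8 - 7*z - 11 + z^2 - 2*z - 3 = z^2 - 9*z - 22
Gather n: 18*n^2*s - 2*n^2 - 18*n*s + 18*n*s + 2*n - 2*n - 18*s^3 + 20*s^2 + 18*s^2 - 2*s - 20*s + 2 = n^2*(18*s - 2) - 18*s^3 + 38*s^2 - 22*s + 2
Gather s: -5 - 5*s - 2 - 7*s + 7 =-12*s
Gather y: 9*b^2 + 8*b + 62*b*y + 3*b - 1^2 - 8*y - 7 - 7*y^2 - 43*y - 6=9*b^2 + 11*b - 7*y^2 + y*(62*b - 51) - 14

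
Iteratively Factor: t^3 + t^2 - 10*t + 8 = (t - 1)*(t^2 + 2*t - 8) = (t - 1)*(t + 4)*(t - 2)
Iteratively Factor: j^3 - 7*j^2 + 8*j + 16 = (j + 1)*(j^2 - 8*j + 16) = (j - 4)*(j + 1)*(j - 4)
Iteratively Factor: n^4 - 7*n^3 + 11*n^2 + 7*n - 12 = (n - 3)*(n^3 - 4*n^2 - n + 4) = (n - 3)*(n - 1)*(n^2 - 3*n - 4) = (n - 3)*(n - 1)*(n + 1)*(n - 4)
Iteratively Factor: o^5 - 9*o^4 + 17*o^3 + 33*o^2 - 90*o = (o)*(o^4 - 9*o^3 + 17*o^2 + 33*o - 90) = o*(o - 3)*(o^3 - 6*o^2 - o + 30) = o*(o - 3)^2*(o^2 - 3*o - 10) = o*(o - 3)^2*(o + 2)*(o - 5)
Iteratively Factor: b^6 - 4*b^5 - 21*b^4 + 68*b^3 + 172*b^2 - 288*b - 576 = (b + 2)*(b^5 - 6*b^4 - 9*b^3 + 86*b^2 - 288) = (b - 3)*(b + 2)*(b^4 - 3*b^3 - 18*b^2 + 32*b + 96) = (b - 3)*(b + 2)*(b + 3)*(b^3 - 6*b^2 + 32) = (b - 4)*(b - 3)*(b + 2)*(b + 3)*(b^2 - 2*b - 8) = (b - 4)*(b - 3)*(b + 2)^2*(b + 3)*(b - 4)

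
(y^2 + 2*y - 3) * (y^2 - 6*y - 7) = y^4 - 4*y^3 - 22*y^2 + 4*y + 21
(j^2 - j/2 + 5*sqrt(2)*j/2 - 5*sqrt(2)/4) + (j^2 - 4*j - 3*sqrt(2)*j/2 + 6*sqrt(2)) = 2*j^2 - 9*j/2 + sqrt(2)*j + 19*sqrt(2)/4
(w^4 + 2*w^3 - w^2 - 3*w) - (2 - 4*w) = w^4 + 2*w^3 - w^2 + w - 2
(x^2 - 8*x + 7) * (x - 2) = x^3 - 10*x^2 + 23*x - 14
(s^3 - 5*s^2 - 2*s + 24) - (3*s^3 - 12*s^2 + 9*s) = -2*s^3 + 7*s^2 - 11*s + 24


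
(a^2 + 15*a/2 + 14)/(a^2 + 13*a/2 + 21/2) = (a + 4)/(a + 3)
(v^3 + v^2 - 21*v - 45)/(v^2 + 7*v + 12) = (v^2 - 2*v - 15)/(v + 4)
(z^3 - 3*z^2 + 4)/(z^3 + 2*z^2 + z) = (z^2 - 4*z + 4)/(z*(z + 1))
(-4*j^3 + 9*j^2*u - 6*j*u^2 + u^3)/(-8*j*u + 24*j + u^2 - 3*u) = (4*j^3 - 9*j^2*u + 6*j*u^2 - u^3)/(8*j*u - 24*j - u^2 + 3*u)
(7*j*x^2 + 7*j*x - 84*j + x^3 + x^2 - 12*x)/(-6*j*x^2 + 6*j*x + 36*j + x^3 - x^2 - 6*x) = (7*j*x + 28*j + x^2 + 4*x)/(-6*j*x - 12*j + x^2 + 2*x)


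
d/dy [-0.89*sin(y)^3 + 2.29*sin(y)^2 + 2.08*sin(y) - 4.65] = (-2.67*sin(y)^2 + 4.58*sin(y) + 2.08)*cos(y)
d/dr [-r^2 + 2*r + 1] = 2 - 2*r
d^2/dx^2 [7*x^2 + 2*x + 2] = 14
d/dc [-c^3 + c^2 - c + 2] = -3*c^2 + 2*c - 1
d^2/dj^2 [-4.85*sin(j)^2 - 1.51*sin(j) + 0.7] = 1.51*sin(j) - 9.7*cos(2*j)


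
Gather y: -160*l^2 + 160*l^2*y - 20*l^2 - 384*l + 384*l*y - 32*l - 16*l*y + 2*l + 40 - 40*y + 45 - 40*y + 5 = -180*l^2 - 414*l + y*(160*l^2 + 368*l - 80) + 90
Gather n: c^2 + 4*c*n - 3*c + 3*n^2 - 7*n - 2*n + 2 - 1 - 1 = c^2 - 3*c + 3*n^2 + n*(4*c - 9)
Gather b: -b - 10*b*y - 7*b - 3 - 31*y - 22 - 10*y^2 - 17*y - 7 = b*(-10*y - 8) - 10*y^2 - 48*y - 32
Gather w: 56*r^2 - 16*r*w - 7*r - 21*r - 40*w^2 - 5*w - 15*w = 56*r^2 - 28*r - 40*w^2 + w*(-16*r - 20)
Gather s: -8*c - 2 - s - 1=-8*c - s - 3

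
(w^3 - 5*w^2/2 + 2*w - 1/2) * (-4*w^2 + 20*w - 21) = -4*w^5 + 30*w^4 - 79*w^3 + 189*w^2/2 - 52*w + 21/2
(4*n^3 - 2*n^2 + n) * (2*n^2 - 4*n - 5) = 8*n^5 - 20*n^4 - 10*n^3 + 6*n^2 - 5*n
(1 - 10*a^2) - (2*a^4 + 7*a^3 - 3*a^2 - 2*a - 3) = -2*a^4 - 7*a^3 - 7*a^2 + 2*a + 4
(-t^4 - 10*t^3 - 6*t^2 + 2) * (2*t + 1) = -2*t^5 - 21*t^4 - 22*t^3 - 6*t^2 + 4*t + 2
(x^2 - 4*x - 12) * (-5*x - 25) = -5*x^3 - 5*x^2 + 160*x + 300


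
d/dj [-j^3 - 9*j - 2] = -3*j^2 - 9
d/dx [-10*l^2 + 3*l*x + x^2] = 3*l + 2*x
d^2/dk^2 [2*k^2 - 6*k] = 4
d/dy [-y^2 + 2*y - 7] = 2 - 2*y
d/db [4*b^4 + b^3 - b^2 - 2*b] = 16*b^3 + 3*b^2 - 2*b - 2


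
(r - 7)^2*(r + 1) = r^3 - 13*r^2 + 35*r + 49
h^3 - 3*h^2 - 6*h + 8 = (h - 4)*(h - 1)*(h + 2)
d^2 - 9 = (d - 3)*(d + 3)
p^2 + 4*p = p*(p + 4)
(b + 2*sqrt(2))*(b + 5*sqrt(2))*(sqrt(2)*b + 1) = sqrt(2)*b^3 + 15*b^2 + 27*sqrt(2)*b + 20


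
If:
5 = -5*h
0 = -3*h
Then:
No Solution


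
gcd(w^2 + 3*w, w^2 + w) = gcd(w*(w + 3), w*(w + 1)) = w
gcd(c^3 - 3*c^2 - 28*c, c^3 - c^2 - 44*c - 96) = c + 4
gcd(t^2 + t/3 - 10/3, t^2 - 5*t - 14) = t + 2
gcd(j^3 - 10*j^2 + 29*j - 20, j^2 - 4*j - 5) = j - 5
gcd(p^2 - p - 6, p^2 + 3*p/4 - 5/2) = p + 2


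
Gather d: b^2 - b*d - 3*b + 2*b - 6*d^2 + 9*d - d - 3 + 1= b^2 - b - 6*d^2 + d*(8 - b) - 2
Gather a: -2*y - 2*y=-4*y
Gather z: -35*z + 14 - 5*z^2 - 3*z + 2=-5*z^2 - 38*z + 16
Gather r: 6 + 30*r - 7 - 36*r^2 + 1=-36*r^2 + 30*r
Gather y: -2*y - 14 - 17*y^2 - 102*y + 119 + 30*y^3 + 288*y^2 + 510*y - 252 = 30*y^3 + 271*y^2 + 406*y - 147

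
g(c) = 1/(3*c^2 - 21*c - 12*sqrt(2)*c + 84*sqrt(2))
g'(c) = (-6*c + 12*sqrt(2) + 21)/(3*c^2 - 21*c - 12*sqrt(2)*c + 84*sqrt(2))^2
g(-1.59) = 0.01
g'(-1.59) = 0.00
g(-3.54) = 0.00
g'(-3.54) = 0.00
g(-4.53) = 0.00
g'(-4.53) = 0.00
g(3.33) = 0.04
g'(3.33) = 0.03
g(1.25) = 0.01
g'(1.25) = 0.01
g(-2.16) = 0.00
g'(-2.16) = 0.00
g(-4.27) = 0.00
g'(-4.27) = 0.00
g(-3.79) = 0.00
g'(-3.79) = 0.00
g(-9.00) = 0.00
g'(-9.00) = 0.00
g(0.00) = 0.01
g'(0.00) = 0.00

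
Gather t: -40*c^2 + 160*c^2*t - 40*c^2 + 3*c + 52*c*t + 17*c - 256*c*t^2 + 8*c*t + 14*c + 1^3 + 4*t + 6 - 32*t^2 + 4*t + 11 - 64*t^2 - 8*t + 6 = -80*c^2 + 34*c + t^2*(-256*c - 96) + t*(160*c^2 + 60*c) + 24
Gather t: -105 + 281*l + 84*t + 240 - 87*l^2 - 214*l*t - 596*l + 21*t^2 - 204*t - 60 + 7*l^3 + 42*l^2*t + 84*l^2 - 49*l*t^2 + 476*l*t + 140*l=7*l^3 - 3*l^2 - 175*l + t^2*(21 - 49*l) + t*(42*l^2 + 262*l - 120) + 75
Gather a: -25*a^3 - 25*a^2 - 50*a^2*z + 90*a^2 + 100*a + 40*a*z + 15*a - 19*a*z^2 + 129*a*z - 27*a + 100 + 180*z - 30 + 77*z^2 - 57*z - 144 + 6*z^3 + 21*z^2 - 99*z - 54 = -25*a^3 + a^2*(65 - 50*z) + a*(-19*z^2 + 169*z + 88) + 6*z^3 + 98*z^2 + 24*z - 128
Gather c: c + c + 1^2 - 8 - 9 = 2*c - 16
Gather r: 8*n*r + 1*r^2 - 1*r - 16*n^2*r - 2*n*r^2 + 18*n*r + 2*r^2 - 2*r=r^2*(3 - 2*n) + r*(-16*n^2 + 26*n - 3)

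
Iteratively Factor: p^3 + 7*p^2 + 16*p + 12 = (p + 2)*(p^2 + 5*p + 6) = (p + 2)^2*(p + 3)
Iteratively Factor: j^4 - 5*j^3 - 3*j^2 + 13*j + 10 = (j + 1)*(j^3 - 6*j^2 + 3*j + 10) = (j + 1)^2*(j^2 - 7*j + 10) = (j - 5)*(j + 1)^2*(j - 2)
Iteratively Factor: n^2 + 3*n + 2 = (n + 2)*(n + 1)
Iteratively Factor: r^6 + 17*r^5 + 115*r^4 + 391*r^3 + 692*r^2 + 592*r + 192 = (r + 3)*(r^5 + 14*r^4 + 73*r^3 + 172*r^2 + 176*r + 64) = (r + 3)*(r + 4)*(r^4 + 10*r^3 + 33*r^2 + 40*r + 16) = (r + 1)*(r + 3)*(r + 4)*(r^3 + 9*r^2 + 24*r + 16) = (r + 1)*(r + 3)*(r + 4)^2*(r^2 + 5*r + 4) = (r + 1)^2*(r + 3)*(r + 4)^2*(r + 4)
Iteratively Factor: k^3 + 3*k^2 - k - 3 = (k - 1)*(k^2 + 4*k + 3) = (k - 1)*(k + 3)*(k + 1)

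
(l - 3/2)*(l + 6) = l^2 + 9*l/2 - 9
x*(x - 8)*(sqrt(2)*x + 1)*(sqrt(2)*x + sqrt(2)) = 2*x^4 - 14*x^3 + sqrt(2)*x^3 - 16*x^2 - 7*sqrt(2)*x^2 - 8*sqrt(2)*x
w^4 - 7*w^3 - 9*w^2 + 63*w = w*(w - 7)*(w - 3)*(w + 3)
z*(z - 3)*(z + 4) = z^3 + z^2 - 12*z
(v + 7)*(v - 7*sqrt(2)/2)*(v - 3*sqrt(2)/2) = v^3 - 5*sqrt(2)*v^2 + 7*v^2 - 35*sqrt(2)*v + 21*v/2 + 147/2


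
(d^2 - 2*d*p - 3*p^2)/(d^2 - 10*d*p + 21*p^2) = (-d - p)/(-d + 7*p)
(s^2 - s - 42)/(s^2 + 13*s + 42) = (s - 7)/(s + 7)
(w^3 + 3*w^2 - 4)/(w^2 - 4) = (w^2 + w - 2)/(w - 2)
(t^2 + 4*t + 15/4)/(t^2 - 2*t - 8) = (t^2 + 4*t + 15/4)/(t^2 - 2*t - 8)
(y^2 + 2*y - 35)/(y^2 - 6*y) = (y^2 + 2*y - 35)/(y*(y - 6))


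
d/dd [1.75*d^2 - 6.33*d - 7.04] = 3.5*d - 6.33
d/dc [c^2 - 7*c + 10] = 2*c - 7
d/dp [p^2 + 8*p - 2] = 2*p + 8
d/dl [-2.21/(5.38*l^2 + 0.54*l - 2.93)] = (23.7796*l + 1.1934)/(5.38*l^2 + 0.54*l - 2.93)^2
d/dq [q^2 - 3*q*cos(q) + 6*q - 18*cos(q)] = 3*q*sin(q) + 2*q + 18*sin(q) - 3*cos(q) + 6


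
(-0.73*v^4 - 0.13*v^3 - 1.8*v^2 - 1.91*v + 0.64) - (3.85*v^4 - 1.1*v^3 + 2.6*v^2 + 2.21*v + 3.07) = -4.58*v^4 + 0.97*v^3 - 4.4*v^2 - 4.12*v - 2.43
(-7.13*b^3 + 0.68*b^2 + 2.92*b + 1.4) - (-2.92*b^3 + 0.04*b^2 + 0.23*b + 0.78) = -4.21*b^3 + 0.64*b^2 + 2.69*b + 0.62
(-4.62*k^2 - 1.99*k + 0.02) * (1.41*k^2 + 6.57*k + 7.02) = -6.5142*k^4 - 33.1593*k^3 - 45.4785*k^2 - 13.8384*k + 0.1404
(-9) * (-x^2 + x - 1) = 9*x^2 - 9*x + 9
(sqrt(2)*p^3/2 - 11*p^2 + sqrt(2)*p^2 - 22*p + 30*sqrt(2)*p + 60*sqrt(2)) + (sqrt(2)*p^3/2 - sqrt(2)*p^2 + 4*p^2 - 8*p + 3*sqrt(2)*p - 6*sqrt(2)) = sqrt(2)*p^3 - 7*p^2 - 30*p + 33*sqrt(2)*p + 54*sqrt(2)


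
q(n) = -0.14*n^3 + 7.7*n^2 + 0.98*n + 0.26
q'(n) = -0.42*n^2 + 15.4*n + 0.98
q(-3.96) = 125.82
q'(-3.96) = -66.59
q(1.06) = 9.78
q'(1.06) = 16.83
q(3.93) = 114.54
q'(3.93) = 55.02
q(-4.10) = 135.33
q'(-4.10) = -69.22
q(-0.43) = 1.27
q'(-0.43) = -5.72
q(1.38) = 15.91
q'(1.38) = 21.43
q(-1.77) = 23.43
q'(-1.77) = -27.59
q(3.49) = 91.52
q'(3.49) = 49.61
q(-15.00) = 2190.56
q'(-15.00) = -324.52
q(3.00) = 68.72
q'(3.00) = 43.40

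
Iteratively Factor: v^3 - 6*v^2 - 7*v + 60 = (v - 4)*(v^2 - 2*v - 15) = (v - 4)*(v + 3)*(v - 5)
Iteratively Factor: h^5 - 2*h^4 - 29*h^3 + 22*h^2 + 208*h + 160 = (h - 5)*(h^4 + 3*h^3 - 14*h^2 - 48*h - 32) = (h - 5)*(h + 1)*(h^3 + 2*h^2 - 16*h - 32) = (h - 5)*(h - 4)*(h + 1)*(h^2 + 6*h + 8) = (h - 5)*(h - 4)*(h + 1)*(h + 4)*(h + 2)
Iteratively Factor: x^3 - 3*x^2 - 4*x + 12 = (x - 2)*(x^2 - x - 6) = (x - 3)*(x - 2)*(x + 2)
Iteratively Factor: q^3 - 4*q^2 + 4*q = (q - 2)*(q^2 - 2*q) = q*(q - 2)*(q - 2)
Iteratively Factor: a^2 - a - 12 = (a - 4)*(a + 3)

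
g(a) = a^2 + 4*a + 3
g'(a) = 2*a + 4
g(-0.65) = 0.82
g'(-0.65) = 2.70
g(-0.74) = 0.59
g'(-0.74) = 2.52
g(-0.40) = 1.56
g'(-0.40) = 3.20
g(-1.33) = -0.55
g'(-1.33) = 1.34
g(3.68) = 31.26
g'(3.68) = 11.36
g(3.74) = 31.95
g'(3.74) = 11.48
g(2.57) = 19.88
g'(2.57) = 9.14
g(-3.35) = 0.82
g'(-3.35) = -2.70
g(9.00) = 120.00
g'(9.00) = 22.00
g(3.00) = 24.00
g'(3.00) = 10.00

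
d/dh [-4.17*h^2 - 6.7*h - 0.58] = -8.34*h - 6.7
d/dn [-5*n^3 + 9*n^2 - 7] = 3*n*(6 - 5*n)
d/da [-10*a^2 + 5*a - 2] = 5 - 20*a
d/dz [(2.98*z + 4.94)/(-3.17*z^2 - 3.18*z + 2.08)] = (9.4466*z^2 + 31.3196*z + 21.9076)/(10.0489*z^4 + 20.1612*z^3 - 3.0748*z^2 - 13.2288*z + 4.3264)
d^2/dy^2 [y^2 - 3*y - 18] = 2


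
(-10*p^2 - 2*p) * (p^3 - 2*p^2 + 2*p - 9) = -10*p^5 + 18*p^4 - 16*p^3 + 86*p^2 + 18*p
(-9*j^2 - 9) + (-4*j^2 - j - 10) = -13*j^2 - j - 19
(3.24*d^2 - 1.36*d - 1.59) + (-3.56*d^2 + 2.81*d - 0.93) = -0.32*d^2 + 1.45*d - 2.52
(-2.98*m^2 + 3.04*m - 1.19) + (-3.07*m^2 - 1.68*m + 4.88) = -6.05*m^2 + 1.36*m + 3.69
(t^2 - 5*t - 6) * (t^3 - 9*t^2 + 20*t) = t^5 - 14*t^4 + 59*t^3 - 46*t^2 - 120*t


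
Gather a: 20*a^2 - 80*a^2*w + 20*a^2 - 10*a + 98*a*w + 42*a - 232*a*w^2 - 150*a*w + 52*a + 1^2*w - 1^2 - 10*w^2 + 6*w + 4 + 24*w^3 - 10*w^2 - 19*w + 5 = a^2*(40 - 80*w) + a*(-232*w^2 - 52*w + 84) + 24*w^3 - 20*w^2 - 12*w + 8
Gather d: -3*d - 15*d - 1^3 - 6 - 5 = -18*d - 12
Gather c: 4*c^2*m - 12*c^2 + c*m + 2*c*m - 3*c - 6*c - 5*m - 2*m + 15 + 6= c^2*(4*m - 12) + c*(3*m - 9) - 7*m + 21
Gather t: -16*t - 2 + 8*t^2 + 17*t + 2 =8*t^2 + t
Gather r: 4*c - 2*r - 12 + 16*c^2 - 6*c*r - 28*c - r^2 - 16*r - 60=16*c^2 - 24*c - r^2 + r*(-6*c - 18) - 72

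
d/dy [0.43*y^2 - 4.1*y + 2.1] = 0.86*y - 4.1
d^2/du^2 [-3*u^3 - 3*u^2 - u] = -18*u - 6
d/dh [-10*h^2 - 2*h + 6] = -20*h - 2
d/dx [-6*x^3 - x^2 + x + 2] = -18*x^2 - 2*x + 1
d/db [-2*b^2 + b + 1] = 1 - 4*b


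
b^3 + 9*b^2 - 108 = (b - 3)*(b + 6)^2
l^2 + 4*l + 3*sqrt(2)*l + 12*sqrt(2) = (l + 4)*(l + 3*sqrt(2))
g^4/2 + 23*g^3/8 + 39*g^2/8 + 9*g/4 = g*(g/2 + 1)*(g + 3/4)*(g + 3)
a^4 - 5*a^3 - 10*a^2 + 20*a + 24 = (a - 6)*(a - 2)*(a + 1)*(a + 2)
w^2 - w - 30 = (w - 6)*(w + 5)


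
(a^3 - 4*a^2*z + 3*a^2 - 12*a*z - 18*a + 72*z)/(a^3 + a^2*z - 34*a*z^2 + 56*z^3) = (-a^2 - 3*a + 18)/(-a^2 - 5*a*z + 14*z^2)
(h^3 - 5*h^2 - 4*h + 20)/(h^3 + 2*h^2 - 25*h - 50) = (h - 2)/(h + 5)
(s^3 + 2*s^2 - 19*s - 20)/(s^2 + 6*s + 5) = s - 4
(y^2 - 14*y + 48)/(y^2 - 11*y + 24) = (y - 6)/(y - 3)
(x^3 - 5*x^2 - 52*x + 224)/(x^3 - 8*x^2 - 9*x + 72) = (x^2 + 3*x - 28)/(x^2 - 9)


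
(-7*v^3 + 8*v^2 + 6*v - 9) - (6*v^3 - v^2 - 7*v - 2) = -13*v^3 + 9*v^2 + 13*v - 7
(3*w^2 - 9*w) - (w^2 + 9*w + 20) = 2*w^2 - 18*w - 20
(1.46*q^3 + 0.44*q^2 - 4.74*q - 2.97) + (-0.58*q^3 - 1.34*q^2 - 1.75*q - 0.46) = 0.88*q^3 - 0.9*q^2 - 6.49*q - 3.43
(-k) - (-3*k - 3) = 2*k + 3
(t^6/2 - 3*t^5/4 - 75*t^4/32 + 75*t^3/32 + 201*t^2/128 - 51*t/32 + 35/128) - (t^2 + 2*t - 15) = t^6/2 - 3*t^5/4 - 75*t^4/32 + 75*t^3/32 + 73*t^2/128 - 115*t/32 + 1955/128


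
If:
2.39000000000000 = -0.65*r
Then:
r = -3.68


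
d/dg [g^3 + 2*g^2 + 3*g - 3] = 3*g^2 + 4*g + 3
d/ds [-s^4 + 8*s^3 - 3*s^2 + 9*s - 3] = -4*s^3 + 24*s^2 - 6*s + 9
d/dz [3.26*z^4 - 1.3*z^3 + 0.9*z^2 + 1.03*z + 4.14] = 13.04*z^3 - 3.9*z^2 + 1.8*z + 1.03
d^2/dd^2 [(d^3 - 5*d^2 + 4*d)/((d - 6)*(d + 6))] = 40*(2*d^3 - 27*d^2 + 216*d - 324)/(d^6 - 108*d^4 + 3888*d^2 - 46656)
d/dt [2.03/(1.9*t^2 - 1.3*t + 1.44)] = (2.639 - 7.714*t)/(1.9*t^2 - 1.3*t + 1.44)^2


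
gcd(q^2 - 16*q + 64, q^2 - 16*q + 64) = q^2 - 16*q + 64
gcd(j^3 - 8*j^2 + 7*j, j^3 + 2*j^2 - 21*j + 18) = j - 1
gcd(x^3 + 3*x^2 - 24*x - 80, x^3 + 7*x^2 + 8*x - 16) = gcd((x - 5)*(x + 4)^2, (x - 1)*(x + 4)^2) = x^2 + 8*x + 16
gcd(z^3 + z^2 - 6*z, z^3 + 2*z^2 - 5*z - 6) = z^2 + z - 6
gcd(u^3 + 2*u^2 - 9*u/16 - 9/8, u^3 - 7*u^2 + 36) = u + 2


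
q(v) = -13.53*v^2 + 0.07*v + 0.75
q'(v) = 0.07 - 27.06*v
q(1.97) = -51.62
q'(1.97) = -53.24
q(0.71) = -6.02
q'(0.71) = -19.14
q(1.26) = -20.64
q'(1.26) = -34.03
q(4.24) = -242.19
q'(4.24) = -114.66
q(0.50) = -2.60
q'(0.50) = -13.46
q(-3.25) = -142.39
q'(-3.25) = 88.02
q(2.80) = -105.13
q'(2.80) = -75.70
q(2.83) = -107.41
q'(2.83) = -76.51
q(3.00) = -120.81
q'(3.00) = -81.11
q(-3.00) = -121.23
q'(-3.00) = 81.25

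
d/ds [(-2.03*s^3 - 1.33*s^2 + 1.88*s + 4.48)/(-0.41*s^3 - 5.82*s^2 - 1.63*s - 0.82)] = (11.2693*s^4 + 8.1594*s^3 + 23.6137*s^2 + 54.3284*s + 5.7608)/(0.1681*s^6 + 4.7724*s^5 + 35.209*s^4 + 19.6456*s^3 + 12.2017*s^2 + 2.6732*s + 0.6724)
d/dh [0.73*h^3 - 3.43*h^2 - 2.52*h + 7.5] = 2.19*h^2 - 6.86*h - 2.52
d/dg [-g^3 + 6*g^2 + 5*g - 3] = -3*g^2 + 12*g + 5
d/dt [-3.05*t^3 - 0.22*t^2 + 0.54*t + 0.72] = -9.15*t^2 - 0.44*t + 0.54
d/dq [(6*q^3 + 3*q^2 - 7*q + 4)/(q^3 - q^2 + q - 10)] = (-9*q^4 + 26*q^3 - 196*q^2 - 52*q + 66)/(q^6 - 2*q^5 + 3*q^4 - 22*q^3 + 21*q^2 - 20*q + 100)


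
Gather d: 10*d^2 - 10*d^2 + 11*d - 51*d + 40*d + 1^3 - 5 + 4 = 0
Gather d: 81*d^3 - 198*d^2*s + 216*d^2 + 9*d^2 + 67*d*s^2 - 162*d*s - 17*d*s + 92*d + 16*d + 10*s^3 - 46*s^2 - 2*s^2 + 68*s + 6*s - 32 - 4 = 81*d^3 + d^2*(225 - 198*s) + d*(67*s^2 - 179*s + 108) + 10*s^3 - 48*s^2 + 74*s - 36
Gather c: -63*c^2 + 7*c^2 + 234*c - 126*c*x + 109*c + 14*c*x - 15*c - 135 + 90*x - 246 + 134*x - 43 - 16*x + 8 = -56*c^2 + c*(328 - 112*x) + 208*x - 416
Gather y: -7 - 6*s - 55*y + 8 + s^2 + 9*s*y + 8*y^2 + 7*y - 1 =s^2 - 6*s + 8*y^2 + y*(9*s - 48)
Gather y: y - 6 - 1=y - 7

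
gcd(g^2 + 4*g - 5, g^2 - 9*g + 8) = g - 1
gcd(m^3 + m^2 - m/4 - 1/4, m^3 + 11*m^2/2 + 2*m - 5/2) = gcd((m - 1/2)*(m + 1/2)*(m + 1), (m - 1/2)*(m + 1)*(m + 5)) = m^2 + m/2 - 1/2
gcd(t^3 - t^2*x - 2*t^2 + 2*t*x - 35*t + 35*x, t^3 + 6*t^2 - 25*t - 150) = t + 5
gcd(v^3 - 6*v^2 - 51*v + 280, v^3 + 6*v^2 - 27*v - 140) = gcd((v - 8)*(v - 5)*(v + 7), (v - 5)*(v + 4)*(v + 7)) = v^2 + 2*v - 35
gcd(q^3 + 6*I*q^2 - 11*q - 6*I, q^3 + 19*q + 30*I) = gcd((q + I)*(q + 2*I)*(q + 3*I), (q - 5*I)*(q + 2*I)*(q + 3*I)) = q^2 + 5*I*q - 6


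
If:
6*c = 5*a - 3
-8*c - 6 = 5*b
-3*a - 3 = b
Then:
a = -39/25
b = 42/25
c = -9/5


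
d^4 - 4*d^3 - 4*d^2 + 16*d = d*(d - 4)*(d - 2)*(d + 2)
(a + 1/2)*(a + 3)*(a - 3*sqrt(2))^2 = a^4 - 6*sqrt(2)*a^3 + 7*a^3/2 - 21*sqrt(2)*a^2 + 39*a^2/2 - 9*sqrt(2)*a + 63*a + 27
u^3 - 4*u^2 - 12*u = u*(u - 6)*(u + 2)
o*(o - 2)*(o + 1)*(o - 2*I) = o^4 - o^3 - 2*I*o^3 - 2*o^2 + 2*I*o^2 + 4*I*o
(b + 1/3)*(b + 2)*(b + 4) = b^3 + 19*b^2/3 + 10*b + 8/3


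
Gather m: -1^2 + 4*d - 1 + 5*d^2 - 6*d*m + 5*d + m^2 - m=5*d^2 + 9*d + m^2 + m*(-6*d - 1) - 2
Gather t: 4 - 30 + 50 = 24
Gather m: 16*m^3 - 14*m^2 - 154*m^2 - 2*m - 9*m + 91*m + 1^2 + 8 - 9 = 16*m^3 - 168*m^2 + 80*m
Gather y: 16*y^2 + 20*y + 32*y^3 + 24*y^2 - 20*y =32*y^3 + 40*y^2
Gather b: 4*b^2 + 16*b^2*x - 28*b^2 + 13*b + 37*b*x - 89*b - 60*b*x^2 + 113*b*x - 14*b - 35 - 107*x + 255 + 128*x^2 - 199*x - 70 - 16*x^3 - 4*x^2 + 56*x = b^2*(16*x - 24) + b*(-60*x^2 + 150*x - 90) - 16*x^3 + 124*x^2 - 250*x + 150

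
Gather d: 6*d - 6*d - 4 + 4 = 0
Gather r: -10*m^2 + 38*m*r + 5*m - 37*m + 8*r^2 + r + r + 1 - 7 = -10*m^2 - 32*m + 8*r^2 + r*(38*m + 2) - 6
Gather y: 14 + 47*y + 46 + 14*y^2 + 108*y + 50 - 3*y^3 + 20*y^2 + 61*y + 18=-3*y^3 + 34*y^2 + 216*y + 128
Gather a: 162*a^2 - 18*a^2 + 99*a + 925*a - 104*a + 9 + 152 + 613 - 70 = 144*a^2 + 920*a + 704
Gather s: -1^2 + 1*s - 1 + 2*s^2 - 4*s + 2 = 2*s^2 - 3*s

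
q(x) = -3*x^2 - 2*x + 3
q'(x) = -6*x - 2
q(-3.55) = -27.71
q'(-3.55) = 19.30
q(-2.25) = -7.69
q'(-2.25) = 11.50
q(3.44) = -39.38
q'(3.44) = -22.64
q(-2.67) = -13.05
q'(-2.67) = 14.02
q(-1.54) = -1.03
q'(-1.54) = 7.24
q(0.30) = 2.13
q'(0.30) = -3.80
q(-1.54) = -1.03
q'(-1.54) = 7.24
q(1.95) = -12.31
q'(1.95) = -13.70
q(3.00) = -30.00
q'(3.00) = -20.00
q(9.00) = -258.00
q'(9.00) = -56.00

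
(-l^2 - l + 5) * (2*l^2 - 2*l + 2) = -2*l^4 + 10*l^2 - 12*l + 10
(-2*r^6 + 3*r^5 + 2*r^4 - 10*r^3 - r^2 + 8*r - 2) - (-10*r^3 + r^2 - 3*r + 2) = -2*r^6 + 3*r^5 + 2*r^4 - 2*r^2 + 11*r - 4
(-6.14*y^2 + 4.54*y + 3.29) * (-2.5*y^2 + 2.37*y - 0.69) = 15.35*y^4 - 25.9018*y^3 + 6.7714*y^2 + 4.6647*y - 2.2701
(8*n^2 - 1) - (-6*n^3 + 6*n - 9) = 6*n^3 + 8*n^2 - 6*n + 8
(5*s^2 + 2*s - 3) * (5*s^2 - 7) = 25*s^4 + 10*s^3 - 50*s^2 - 14*s + 21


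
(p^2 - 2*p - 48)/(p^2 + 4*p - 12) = (p - 8)/(p - 2)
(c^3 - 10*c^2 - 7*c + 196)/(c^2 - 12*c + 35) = (c^2 - 3*c - 28)/(c - 5)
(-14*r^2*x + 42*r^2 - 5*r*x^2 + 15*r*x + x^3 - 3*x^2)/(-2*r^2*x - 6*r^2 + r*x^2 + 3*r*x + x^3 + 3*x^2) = (-7*r*x + 21*r + x^2 - 3*x)/(-r*x - 3*r + x^2 + 3*x)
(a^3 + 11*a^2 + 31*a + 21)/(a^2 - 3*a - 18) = (a^2 + 8*a + 7)/(a - 6)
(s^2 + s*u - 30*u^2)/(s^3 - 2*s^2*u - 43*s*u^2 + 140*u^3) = (s + 6*u)/(s^2 + 3*s*u - 28*u^2)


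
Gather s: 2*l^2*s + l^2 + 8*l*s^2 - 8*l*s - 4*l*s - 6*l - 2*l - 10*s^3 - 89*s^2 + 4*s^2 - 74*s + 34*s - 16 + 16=l^2 - 8*l - 10*s^3 + s^2*(8*l - 85) + s*(2*l^2 - 12*l - 40)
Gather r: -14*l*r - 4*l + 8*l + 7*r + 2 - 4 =4*l + r*(7 - 14*l) - 2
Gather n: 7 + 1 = 8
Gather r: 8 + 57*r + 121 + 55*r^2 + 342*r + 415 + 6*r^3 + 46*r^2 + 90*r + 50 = 6*r^3 + 101*r^2 + 489*r + 594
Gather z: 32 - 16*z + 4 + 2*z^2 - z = 2*z^2 - 17*z + 36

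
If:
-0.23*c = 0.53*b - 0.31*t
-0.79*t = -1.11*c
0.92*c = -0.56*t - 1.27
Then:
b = -0.29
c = -0.74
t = -1.05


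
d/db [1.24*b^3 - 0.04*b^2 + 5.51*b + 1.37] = 3.72*b^2 - 0.08*b + 5.51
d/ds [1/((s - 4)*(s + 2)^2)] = ((4 - s)*(s + 2) - 2*(s - 4)^2)/((s - 4)^3*(s + 2)^3)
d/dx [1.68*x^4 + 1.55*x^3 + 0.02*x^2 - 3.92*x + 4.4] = 6.72*x^3 + 4.65*x^2 + 0.04*x - 3.92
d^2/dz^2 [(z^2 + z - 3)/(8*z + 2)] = -51/(64*z^3 + 48*z^2 + 12*z + 1)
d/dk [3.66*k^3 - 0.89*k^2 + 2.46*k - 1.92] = 10.98*k^2 - 1.78*k + 2.46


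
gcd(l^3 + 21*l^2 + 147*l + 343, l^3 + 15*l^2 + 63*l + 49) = l^2 + 14*l + 49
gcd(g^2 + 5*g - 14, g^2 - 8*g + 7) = 1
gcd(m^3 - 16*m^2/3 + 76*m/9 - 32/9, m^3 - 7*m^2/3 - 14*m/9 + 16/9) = m^2 - 10*m/3 + 16/9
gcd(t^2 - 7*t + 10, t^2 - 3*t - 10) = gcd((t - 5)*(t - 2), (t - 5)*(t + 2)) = t - 5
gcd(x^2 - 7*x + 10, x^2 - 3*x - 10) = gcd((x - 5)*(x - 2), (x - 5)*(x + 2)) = x - 5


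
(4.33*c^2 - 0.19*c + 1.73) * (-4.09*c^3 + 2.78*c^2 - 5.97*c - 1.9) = -17.7097*c^5 + 12.8145*c^4 - 33.454*c^3 - 2.2833*c^2 - 9.9671*c - 3.287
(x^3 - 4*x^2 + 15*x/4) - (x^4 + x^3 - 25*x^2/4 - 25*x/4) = -x^4 + 9*x^2/4 + 10*x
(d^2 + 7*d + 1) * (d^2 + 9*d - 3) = d^4 + 16*d^3 + 61*d^2 - 12*d - 3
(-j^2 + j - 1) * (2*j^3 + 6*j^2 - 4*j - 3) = -2*j^5 - 4*j^4 + 8*j^3 - 7*j^2 + j + 3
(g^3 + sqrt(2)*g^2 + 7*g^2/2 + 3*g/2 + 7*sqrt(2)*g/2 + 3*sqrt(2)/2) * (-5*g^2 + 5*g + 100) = -5*g^5 - 25*g^4/2 - 5*sqrt(2)*g^4 - 25*sqrt(2)*g^3/2 + 110*g^3 + 110*sqrt(2)*g^2 + 715*g^2/2 + 150*g + 715*sqrt(2)*g/2 + 150*sqrt(2)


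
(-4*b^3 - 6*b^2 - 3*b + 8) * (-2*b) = 8*b^4 + 12*b^3 + 6*b^2 - 16*b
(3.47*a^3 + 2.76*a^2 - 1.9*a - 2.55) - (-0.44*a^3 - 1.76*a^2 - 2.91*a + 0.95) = 3.91*a^3 + 4.52*a^2 + 1.01*a - 3.5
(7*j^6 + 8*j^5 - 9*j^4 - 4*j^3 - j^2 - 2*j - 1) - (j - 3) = 7*j^6 + 8*j^5 - 9*j^4 - 4*j^3 - j^2 - 3*j + 2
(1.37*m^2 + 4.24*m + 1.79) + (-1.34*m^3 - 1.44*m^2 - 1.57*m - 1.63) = -1.34*m^3 - 0.0699999999999998*m^2 + 2.67*m + 0.16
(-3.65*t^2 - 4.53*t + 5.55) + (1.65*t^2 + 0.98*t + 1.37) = -2.0*t^2 - 3.55*t + 6.92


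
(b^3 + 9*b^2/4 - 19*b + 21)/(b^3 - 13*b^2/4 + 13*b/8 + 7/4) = 2*(b + 6)/(2*b + 1)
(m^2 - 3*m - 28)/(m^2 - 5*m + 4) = (m^2 - 3*m - 28)/(m^2 - 5*m + 4)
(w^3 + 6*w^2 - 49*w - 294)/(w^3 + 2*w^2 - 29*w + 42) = (w^2 - w - 42)/(w^2 - 5*w + 6)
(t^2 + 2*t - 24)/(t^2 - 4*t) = (t + 6)/t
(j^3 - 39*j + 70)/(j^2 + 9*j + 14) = (j^2 - 7*j + 10)/(j + 2)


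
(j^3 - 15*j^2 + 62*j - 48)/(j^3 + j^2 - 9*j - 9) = (j^3 - 15*j^2 + 62*j - 48)/(j^3 + j^2 - 9*j - 9)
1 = 1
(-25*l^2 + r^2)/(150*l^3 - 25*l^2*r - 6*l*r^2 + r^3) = 1/(-6*l + r)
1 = 1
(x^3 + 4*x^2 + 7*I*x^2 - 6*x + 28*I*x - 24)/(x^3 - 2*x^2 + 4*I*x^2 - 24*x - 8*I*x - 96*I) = (x^2 + 7*I*x - 6)/(x^2 + x*(-6 + 4*I) - 24*I)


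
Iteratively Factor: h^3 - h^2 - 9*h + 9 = (h - 1)*(h^2 - 9) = (h - 1)*(h + 3)*(h - 3)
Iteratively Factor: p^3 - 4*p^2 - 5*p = (p - 5)*(p^2 + p) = p*(p - 5)*(p + 1)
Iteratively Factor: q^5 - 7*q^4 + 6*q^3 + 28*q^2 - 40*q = (q - 2)*(q^4 - 5*q^3 - 4*q^2 + 20*q) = (q - 2)^2*(q^3 - 3*q^2 - 10*q) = q*(q - 2)^2*(q^2 - 3*q - 10) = q*(q - 5)*(q - 2)^2*(q + 2)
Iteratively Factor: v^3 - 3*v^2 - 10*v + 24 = (v - 2)*(v^2 - v - 12) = (v - 2)*(v + 3)*(v - 4)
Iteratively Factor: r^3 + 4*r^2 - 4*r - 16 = (r + 2)*(r^2 + 2*r - 8) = (r + 2)*(r + 4)*(r - 2)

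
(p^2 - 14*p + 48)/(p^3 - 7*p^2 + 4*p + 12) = (p - 8)/(p^2 - p - 2)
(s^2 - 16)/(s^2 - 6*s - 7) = (16 - s^2)/(-s^2 + 6*s + 7)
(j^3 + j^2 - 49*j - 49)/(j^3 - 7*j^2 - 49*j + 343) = (j + 1)/(j - 7)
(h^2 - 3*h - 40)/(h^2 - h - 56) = (h + 5)/(h + 7)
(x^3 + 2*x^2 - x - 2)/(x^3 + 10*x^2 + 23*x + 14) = (x - 1)/(x + 7)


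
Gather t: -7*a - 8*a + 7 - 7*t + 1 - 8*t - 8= -15*a - 15*t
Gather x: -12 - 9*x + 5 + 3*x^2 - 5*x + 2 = 3*x^2 - 14*x - 5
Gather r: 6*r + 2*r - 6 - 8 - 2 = 8*r - 16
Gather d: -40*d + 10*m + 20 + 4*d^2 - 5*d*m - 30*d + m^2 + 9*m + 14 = 4*d^2 + d*(-5*m - 70) + m^2 + 19*m + 34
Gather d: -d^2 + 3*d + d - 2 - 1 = -d^2 + 4*d - 3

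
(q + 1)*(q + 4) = q^2 + 5*q + 4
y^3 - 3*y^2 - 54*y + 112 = (y - 8)*(y - 2)*(y + 7)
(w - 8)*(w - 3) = w^2 - 11*w + 24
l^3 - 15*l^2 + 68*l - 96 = (l - 8)*(l - 4)*(l - 3)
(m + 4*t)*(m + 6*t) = m^2 + 10*m*t + 24*t^2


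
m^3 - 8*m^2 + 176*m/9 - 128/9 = (m - 4)*(m - 8/3)*(m - 4/3)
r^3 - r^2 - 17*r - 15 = (r - 5)*(r + 1)*(r + 3)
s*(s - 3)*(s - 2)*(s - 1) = s^4 - 6*s^3 + 11*s^2 - 6*s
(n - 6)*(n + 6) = n^2 - 36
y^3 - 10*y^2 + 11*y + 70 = (y - 7)*(y - 5)*(y + 2)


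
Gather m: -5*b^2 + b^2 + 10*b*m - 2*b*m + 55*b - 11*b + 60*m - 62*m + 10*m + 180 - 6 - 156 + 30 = -4*b^2 + 44*b + m*(8*b + 8) + 48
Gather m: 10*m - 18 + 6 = 10*m - 12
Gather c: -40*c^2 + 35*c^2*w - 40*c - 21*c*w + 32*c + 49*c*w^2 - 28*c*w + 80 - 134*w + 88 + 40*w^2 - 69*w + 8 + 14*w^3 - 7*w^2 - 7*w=c^2*(35*w - 40) + c*(49*w^2 - 49*w - 8) + 14*w^3 + 33*w^2 - 210*w + 176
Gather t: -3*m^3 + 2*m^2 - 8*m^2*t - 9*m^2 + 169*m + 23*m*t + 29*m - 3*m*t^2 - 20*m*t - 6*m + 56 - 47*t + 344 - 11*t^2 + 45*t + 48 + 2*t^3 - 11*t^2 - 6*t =-3*m^3 - 7*m^2 + 192*m + 2*t^3 + t^2*(-3*m - 22) + t*(-8*m^2 + 3*m - 8) + 448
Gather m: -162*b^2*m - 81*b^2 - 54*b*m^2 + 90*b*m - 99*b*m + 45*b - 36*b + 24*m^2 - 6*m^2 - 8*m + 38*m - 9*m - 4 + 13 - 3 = -81*b^2 + 9*b + m^2*(18 - 54*b) + m*(-162*b^2 - 9*b + 21) + 6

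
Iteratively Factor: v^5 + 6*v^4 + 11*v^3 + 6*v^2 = (v)*(v^4 + 6*v^3 + 11*v^2 + 6*v) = v*(v + 1)*(v^3 + 5*v^2 + 6*v) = v*(v + 1)*(v + 2)*(v^2 + 3*v) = v*(v + 1)*(v + 2)*(v + 3)*(v)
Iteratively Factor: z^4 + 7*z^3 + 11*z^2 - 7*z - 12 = (z + 4)*(z^3 + 3*z^2 - z - 3) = (z + 3)*(z + 4)*(z^2 - 1) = (z + 1)*(z + 3)*(z + 4)*(z - 1)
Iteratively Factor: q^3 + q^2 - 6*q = (q - 2)*(q^2 + 3*q) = (q - 2)*(q + 3)*(q)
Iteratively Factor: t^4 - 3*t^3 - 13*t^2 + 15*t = (t)*(t^3 - 3*t^2 - 13*t + 15) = t*(t - 1)*(t^2 - 2*t - 15) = t*(t - 1)*(t + 3)*(t - 5)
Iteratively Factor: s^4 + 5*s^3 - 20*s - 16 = (s + 2)*(s^3 + 3*s^2 - 6*s - 8) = (s + 2)*(s + 4)*(s^2 - s - 2) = (s + 1)*(s + 2)*(s + 4)*(s - 2)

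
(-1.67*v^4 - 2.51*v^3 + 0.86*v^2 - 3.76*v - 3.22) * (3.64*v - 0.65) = -6.0788*v^5 - 8.0509*v^4 + 4.7619*v^3 - 14.2454*v^2 - 9.2768*v + 2.093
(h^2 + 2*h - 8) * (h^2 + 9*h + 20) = h^4 + 11*h^3 + 30*h^2 - 32*h - 160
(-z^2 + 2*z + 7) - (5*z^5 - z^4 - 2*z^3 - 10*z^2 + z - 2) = -5*z^5 + z^4 + 2*z^3 + 9*z^2 + z + 9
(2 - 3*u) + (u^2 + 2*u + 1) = u^2 - u + 3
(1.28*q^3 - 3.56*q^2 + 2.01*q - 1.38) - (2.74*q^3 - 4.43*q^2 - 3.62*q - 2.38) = -1.46*q^3 + 0.87*q^2 + 5.63*q + 1.0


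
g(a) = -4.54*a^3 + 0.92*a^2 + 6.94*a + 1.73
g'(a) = -13.62*a^2 + 1.84*a + 6.94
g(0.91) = 5.39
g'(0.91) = -2.66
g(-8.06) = 2382.73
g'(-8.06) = -892.69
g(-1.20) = 2.57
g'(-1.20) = -14.88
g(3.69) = -188.24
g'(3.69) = -171.72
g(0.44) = 4.57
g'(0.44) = 5.11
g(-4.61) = 434.08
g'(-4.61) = -291.00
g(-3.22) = 140.50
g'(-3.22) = -140.20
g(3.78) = -204.10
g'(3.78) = -180.71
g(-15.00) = 15427.13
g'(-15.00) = -3085.16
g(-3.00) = 111.77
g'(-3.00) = -121.16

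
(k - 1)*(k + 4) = k^2 + 3*k - 4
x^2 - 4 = (x - 2)*(x + 2)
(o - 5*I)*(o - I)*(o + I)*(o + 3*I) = o^4 - 2*I*o^3 + 16*o^2 - 2*I*o + 15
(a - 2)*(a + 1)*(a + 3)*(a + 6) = a^4 + 8*a^3 + 7*a^2 - 36*a - 36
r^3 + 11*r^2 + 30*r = r*(r + 5)*(r + 6)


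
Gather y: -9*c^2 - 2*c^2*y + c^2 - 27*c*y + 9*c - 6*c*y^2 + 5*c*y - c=-8*c^2 - 6*c*y^2 + 8*c + y*(-2*c^2 - 22*c)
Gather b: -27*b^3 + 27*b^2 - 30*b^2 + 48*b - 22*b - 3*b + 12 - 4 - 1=-27*b^3 - 3*b^2 + 23*b + 7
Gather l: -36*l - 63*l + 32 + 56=88 - 99*l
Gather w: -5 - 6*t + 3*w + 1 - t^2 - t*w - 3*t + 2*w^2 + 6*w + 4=-t^2 - 9*t + 2*w^2 + w*(9 - t)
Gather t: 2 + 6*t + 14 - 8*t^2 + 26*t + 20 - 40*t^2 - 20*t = -48*t^2 + 12*t + 36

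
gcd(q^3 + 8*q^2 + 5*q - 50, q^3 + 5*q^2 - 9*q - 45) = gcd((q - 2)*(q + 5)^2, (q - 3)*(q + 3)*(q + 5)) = q + 5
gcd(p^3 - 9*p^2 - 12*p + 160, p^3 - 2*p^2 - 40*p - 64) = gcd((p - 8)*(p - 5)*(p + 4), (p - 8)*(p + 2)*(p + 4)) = p^2 - 4*p - 32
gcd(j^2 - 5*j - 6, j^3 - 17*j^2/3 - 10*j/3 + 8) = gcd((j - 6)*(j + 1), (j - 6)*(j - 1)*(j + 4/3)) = j - 6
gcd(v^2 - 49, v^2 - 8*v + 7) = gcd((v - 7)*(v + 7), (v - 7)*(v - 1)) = v - 7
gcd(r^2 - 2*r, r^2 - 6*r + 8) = r - 2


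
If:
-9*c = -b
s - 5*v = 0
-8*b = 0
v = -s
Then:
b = 0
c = 0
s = 0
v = 0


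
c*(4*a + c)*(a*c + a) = 4*a^2*c^2 + 4*a^2*c + a*c^3 + a*c^2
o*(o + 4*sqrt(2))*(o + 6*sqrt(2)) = o^3 + 10*sqrt(2)*o^2 + 48*o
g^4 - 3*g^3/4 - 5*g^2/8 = g^2*(g - 5/4)*(g + 1/2)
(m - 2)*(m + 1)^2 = m^3 - 3*m - 2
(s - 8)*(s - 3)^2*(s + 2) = s^4 - 12*s^3 + 29*s^2 + 42*s - 144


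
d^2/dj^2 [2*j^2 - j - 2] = 4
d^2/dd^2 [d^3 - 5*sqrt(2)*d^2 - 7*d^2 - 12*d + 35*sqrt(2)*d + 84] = 6*d - 10*sqrt(2) - 14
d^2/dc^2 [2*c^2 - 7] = 4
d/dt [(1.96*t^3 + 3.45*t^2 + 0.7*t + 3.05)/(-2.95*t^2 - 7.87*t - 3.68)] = (-5.782*t^4 - 30.8504*t^3 - 46.7249*t^2 - 7.397*t + 21.4275)/(8.7025*t^4 + 46.433*t^3 + 83.6489*t^2 + 57.9232*t + 13.5424)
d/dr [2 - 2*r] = -2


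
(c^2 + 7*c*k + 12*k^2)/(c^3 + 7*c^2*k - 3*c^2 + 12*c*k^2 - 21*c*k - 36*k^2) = 1/(c - 3)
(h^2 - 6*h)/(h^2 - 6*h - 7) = h*(6 - h)/(-h^2 + 6*h + 7)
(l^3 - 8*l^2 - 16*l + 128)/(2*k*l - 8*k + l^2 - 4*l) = (l^2 - 4*l - 32)/(2*k + l)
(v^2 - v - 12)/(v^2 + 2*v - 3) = (v - 4)/(v - 1)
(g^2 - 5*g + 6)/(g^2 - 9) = (g - 2)/(g + 3)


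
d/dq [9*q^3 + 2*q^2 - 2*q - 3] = 27*q^2 + 4*q - 2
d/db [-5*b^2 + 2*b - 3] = 2 - 10*b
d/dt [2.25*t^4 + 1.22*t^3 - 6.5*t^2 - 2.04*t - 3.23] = 9.0*t^3 + 3.66*t^2 - 13.0*t - 2.04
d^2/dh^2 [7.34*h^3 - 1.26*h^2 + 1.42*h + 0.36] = 44.04*h - 2.52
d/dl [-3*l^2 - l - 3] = -6*l - 1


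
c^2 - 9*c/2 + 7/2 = (c - 7/2)*(c - 1)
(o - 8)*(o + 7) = o^2 - o - 56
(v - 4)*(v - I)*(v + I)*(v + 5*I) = v^4 - 4*v^3 + 5*I*v^3 + v^2 - 20*I*v^2 - 4*v + 5*I*v - 20*I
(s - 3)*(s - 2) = s^2 - 5*s + 6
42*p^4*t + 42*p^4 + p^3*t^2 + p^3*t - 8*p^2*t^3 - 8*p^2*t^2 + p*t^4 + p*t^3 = (-7*p + t)*(-3*p + t)*(2*p + t)*(p*t + p)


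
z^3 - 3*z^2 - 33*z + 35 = (z - 7)*(z - 1)*(z + 5)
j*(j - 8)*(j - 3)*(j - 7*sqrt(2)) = j^4 - 11*j^3 - 7*sqrt(2)*j^3 + 24*j^2 + 77*sqrt(2)*j^2 - 168*sqrt(2)*j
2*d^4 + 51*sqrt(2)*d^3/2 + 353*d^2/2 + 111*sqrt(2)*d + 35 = (d + 5*sqrt(2))*(d + 7*sqrt(2))*(sqrt(2)*d + 1/2)*(sqrt(2)*d + 1)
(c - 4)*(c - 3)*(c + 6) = c^3 - c^2 - 30*c + 72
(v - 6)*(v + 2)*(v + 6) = v^3 + 2*v^2 - 36*v - 72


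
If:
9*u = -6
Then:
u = -2/3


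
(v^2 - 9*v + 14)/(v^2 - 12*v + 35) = (v - 2)/(v - 5)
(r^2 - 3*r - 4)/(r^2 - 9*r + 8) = (r^2 - 3*r - 4)/(r^2 - 9*r + 8)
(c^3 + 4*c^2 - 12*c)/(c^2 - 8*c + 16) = c*(c^2 + 4*c - 12)/(c^2 - 8*c + 16)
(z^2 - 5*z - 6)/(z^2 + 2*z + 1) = (z - 6)/(z + 1)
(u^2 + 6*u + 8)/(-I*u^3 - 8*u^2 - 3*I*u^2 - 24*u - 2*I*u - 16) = I*(u + 4)/(u^2 + u*(1 - 8*I) - 8*I)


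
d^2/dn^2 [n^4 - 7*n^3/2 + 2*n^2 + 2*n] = 12*n^2 - 21*n + 4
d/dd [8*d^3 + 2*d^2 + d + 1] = 24*d^2 + 4*d + 1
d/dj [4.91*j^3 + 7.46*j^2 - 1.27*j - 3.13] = 14.73*j^2 + 14.92*j - 1.27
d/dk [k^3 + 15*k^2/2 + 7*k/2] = 3*k^2 + 15*k + 7/2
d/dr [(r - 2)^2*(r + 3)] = (r - 2)*(3*r + 4)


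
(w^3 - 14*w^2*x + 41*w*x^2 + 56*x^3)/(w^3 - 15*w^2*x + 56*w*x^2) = (w + x)/w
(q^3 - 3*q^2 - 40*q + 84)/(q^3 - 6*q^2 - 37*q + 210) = (q - 2)/(q - 5)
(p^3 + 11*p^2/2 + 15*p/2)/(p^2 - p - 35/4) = 2*p*(p + 3)/(2*p - 7)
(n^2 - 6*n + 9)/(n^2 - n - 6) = (n - 3)/(n + 2)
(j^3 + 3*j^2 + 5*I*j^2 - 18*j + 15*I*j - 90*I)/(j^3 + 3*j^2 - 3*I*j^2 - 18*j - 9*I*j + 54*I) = (j + 5*I)/(j - 3*I)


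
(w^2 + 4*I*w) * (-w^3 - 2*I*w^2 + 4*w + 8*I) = -w^5 - 6*I*w^4 + 12*w^3 + 24*I*w^2 - 32*w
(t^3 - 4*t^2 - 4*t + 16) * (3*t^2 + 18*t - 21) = 3*t^5 + 6*t^4 - 105*t^3 + 60*t^2 + 372*t - 336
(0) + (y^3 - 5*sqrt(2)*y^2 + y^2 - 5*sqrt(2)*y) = y^3 - 5*sqrt(2)*y^2 + y^2 - 5*sqrt(2)*y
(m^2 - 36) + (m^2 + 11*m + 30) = 2*m^2 + 11*m - 6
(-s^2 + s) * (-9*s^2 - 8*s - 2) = 9*s^4 - s^3 - 6*s^2 - 2*s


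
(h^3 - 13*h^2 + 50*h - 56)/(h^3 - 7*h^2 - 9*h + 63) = (h^2 - 6*h + 8)/(h^2 - 9)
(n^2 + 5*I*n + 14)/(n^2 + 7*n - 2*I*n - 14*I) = (n + 7*I)/(n + 7)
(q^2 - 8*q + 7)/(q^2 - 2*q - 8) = (-q^2 + 8*q - 7)/(-q^2 + 2*q + 8)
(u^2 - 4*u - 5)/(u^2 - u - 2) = (u - 5)/(u - 2)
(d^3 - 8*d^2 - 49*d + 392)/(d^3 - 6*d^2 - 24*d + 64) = (d^2 - 49)/(d^2 + 2*d - 8)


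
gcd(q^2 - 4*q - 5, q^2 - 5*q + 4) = 1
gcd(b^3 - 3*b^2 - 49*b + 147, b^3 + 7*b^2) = b + 7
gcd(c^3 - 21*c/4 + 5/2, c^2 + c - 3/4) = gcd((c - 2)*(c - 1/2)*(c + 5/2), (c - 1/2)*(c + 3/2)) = c - 1/2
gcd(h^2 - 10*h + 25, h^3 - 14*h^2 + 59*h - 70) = h - 5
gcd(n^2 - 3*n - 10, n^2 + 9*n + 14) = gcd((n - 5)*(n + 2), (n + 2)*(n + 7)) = n + 2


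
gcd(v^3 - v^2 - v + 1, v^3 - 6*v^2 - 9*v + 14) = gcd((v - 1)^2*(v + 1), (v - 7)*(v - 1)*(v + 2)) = v - 1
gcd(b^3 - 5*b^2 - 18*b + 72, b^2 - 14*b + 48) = b - 6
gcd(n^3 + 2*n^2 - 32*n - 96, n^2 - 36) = n - 6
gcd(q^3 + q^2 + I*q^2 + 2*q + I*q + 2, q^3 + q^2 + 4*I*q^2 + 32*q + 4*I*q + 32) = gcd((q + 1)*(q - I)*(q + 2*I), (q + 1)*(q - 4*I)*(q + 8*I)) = q + 1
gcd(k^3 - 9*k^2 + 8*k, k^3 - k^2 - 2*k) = k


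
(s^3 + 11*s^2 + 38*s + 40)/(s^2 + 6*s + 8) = s + 5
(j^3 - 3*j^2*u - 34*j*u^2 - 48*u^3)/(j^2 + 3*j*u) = j - 6*u - 16*u^2/j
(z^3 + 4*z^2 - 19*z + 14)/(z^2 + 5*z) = (z^3 + 4*z^2 - 19*z + 14)/(z*(z + 5))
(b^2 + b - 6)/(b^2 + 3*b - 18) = (b^2 + b - 6)/(b^2 + 3*b - 18)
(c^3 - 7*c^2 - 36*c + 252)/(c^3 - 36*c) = (c - 7)/c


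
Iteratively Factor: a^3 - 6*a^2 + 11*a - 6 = (a - 1)*(a^2 - 5*a + 6) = (a - 2)*(a - 1)*(a - 3)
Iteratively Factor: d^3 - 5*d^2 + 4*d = (d)*(d^2 - 5*d + 4) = d*(d - 1)*(d - 4)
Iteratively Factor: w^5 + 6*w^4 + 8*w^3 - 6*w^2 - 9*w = (w - 1)*(w^4 + 7*w^3 + 15*w^2 + 9*w) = (w - 1)*(w + 3)*(w^3 + 4*w^2 + 3*w) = w*(w - 1)*(w + 3)*(w^2 + 4*w + 3) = w*(w - 1)*(w + 1)*(w + 3)*(w + 3)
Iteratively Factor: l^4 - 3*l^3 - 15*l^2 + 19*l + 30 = (l + 3)*(l^3 - 6*l^2 + 3*l + 10) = (l - 2)*(l + 3)*(l^2 - 4*l - 5) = (l - 5)*(l - 2)*(l + 3)*(l + 1)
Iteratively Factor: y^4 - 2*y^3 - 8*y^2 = (y)*(y^3 - 2*y^2 - 8*y) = y^2*(y^2 - 2*y - 8) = y^2*(y + 2)*(y - 4)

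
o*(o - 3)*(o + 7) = o^3 + 4*o^2 - 21*o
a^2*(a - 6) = a^3 - 6*a^2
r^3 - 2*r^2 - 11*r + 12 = (r - 4)*(r - 1)*(r + 3)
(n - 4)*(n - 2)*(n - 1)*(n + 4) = n^4 - 3*n^3 - 14*n^2 + 48*n - 32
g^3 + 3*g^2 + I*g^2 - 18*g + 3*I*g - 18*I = (g - 3)*(g + 6)*(g + I)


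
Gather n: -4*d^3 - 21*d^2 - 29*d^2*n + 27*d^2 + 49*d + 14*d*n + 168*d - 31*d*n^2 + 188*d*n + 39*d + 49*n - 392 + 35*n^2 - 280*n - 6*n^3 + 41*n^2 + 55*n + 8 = -4*d^3 + 6*d^2 + 256*d - 6*n^3 + n^2*(76 - 31*d) + n*(-29*d^2 + 202*d - 176) - 384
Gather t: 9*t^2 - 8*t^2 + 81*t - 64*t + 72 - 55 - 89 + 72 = t^2 + 17*t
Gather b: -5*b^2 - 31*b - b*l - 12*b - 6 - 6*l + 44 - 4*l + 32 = -5*b^2 + b*(-l - 43) - 10*l + 70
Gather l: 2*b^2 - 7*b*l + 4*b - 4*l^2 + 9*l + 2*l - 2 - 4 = 2*b^2 + 4*b - 4*l^2 + l*(11 - 7*b) - 6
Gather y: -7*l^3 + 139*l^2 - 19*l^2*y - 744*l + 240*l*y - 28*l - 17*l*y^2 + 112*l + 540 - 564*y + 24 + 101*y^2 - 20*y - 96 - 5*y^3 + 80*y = -7*l^3 + 139*l^2 - 660*l - 5*y^3 + y^2*(101 - 17*l) + y*(-19*l^2 + 240*l - 504) + 468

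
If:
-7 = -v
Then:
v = 7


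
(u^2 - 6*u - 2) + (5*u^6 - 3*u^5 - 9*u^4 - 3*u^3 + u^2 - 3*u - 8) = 5*u^6 - 3*u^5 - 9*u^4 - 3*u^3 + 2*u^2 - 9*u - 10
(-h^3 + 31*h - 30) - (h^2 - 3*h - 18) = -h^3 - h^2 + 34*h - 12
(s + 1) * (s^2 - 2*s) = s^3 - s^2 - 2*s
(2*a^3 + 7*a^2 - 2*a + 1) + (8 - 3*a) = 2*a^3 + 7*a^2 - 5*a + 9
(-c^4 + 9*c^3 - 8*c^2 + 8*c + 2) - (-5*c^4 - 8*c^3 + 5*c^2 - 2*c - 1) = 4*c^4 + 17*c^3 - 13*c^2 + 10*c + 3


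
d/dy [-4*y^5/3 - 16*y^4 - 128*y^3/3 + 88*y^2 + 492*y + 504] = -20*y^4/3 - 64*y^3 - 128*y^2 + 176*y + 492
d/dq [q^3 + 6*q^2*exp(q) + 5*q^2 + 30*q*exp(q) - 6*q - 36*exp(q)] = 6*q^2*exp(q) + 3*q^2 + 42*q*exp(q) + 10*q - 6*exp(q) - 6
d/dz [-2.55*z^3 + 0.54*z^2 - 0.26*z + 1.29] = -7.65*z^2 + 1.08*z - 0.26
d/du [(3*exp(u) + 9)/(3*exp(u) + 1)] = -24*exp(u)/(3*exp(u) + 1)^2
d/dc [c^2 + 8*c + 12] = 2*c + 8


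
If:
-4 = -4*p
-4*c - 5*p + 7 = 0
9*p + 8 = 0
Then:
No Solution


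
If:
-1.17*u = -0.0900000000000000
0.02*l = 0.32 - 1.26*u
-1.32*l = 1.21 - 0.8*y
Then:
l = 11.15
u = 0.08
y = 19.92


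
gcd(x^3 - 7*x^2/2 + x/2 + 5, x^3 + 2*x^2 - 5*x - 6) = x^2 - x - 2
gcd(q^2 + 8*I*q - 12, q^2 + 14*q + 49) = 1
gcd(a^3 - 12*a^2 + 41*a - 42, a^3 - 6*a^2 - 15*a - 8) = 1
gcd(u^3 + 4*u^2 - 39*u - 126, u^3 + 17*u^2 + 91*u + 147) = u^2 + 10*u + 21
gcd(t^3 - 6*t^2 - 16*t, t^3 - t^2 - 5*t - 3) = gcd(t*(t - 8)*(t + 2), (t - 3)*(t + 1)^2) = 1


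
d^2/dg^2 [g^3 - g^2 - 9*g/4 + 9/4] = 6*g - 2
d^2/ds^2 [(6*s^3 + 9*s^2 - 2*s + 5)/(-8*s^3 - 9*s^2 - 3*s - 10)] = 6*(-48*s^6 + 272*s^5 + 680*s^4 + 1001*s^3 - 215*s^2 - 515*s - 185)/(512*s^9 + 1728*s^8 + 2520*s^7 + 3945*s^6 + 5265*s^5 + 4113*s^4 + 4047*s^3 + 2970*s^2 + 900*s + 1000)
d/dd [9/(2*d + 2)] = -9/(2*(d + 1)^2)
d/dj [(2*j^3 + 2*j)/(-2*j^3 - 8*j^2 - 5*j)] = 4*(-4*j^2 - 3*j + 4)/(4*j^4 + 32*j^3 + 84*j^2 + 80*j + 25)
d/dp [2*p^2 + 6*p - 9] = 4*p + 6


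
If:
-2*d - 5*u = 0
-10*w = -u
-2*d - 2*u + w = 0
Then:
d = 0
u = 0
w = 0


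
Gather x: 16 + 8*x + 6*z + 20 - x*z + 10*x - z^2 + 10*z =x*(18 - z) - z^2 + 16*z + 36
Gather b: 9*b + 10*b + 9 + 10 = 19*b + 19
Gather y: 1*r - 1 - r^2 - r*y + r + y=-r^2 + 2*r + y*(1 - r) - 1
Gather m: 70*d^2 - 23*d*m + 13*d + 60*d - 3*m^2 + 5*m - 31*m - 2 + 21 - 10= 70*d^2 + 73*d - 3*m^2 + m*(-23*d - 26) + 9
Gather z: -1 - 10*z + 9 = 8 - 10*z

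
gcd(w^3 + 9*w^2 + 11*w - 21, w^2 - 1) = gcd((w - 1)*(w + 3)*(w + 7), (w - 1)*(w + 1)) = w - 1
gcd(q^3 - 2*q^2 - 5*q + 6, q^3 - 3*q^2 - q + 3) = q^2 - 4*q + 3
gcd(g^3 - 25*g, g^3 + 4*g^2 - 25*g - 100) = g^2 - 25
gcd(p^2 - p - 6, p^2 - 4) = p + 2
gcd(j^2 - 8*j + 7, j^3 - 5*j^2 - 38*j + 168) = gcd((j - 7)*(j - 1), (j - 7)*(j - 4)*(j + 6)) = j - 7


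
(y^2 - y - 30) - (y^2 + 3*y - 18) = -4*y - 12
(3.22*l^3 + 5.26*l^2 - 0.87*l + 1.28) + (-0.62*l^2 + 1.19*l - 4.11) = 3.22*l^3 + 4.64*l^2 + 0.32*l - 2.83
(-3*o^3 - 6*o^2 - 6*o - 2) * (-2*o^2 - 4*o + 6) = 6*o^5 + 24*o^4 + 18*o^3 - 8*o^2 - 28*o - 12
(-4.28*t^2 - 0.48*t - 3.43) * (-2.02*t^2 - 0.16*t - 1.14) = 8.6456*t^4 + 1.6544*t^3 + 11.8846*t^2 + 1.096*t + 3.9102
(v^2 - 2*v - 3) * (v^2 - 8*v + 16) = v^4 - 10*v^3 + 29*v^2 - 8*v - 48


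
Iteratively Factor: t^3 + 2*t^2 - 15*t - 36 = (t + 3)*(t^2 - t - 12) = (t - 4)*(t + 3)*(t + 3)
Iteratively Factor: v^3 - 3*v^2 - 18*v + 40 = (v - 2)*(v^2 - v - 20) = (v - 2)*(v + 4)*(v - 5)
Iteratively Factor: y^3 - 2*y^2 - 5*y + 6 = (y + 2)*(y^2 - 4*y + 3) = (y - 3)*(y + 2)*(y - 1)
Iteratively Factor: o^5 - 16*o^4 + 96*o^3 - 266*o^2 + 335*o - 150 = (o - 3)*(o^4 - 13*o^3 + 57*o^2 - 95*o + 50) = (o - 5)*(o - 3)*(o^3 - 8*o^2 + 17*o - 10) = (o - 5)^2*(o - 3)*(o^2 - 3*o + 2) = (o - 5)^2*(o - 3)*(o - 2)*(o - 1)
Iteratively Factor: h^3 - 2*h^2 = (h)*(h^2 - 2*h) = h^2*(h - 2)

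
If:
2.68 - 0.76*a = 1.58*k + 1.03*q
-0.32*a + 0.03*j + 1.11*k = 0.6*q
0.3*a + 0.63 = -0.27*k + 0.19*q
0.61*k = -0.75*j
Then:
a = -1.41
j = -0.70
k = 0.86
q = 2.32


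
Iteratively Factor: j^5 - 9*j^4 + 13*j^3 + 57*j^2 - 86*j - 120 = (j + 2)*(j^4 - 11*j^3 + 35*j^2 - 13*j - 60) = (j + 1)*(j + 2)*(j^3 - 12*j^2 + 47*j - 60) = (j - 5)*(j + 1)*(j + 2)*(j^2 - 7*j + 12) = (j - 5)*(j - 3)*(j + 1)*(j + 2)*(j - 4)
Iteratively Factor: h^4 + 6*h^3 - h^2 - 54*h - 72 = (h + 3)*(h^3 + 3*h^2 - 10*h - 24) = (h + 2)*(h + 3)*(h^2 + h - 12) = (h - 3)*(h + 2)*(h + 3)*(h + 4)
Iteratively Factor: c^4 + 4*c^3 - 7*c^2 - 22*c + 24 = (c - 2)*(c^3 + 6*c^2 + 5*c - 12) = (c - 2)*(c + 3)*(c^2 + 3*c - 4) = (c - 2)*(c - 1)*(c + 3)*(c + 4)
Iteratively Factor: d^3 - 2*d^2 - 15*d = (d)*(d^2 - 2*d - 15) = d*(d - 5)*(d + 3)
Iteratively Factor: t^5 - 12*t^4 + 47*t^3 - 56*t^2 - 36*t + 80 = (t - 5)*(t^4 - 7*t^3 + 12*t^2 + 4*t - 16) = (t - 5)*(t + 1)*(t^3 - 8*t^2 + 20*t - 16) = (t - 5)*(t - 4)*(t + 1)*(t^2 - 4*t + 4) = (t - 5)*(t - 4)*(t - 2)*(t + 1)*(t - 2)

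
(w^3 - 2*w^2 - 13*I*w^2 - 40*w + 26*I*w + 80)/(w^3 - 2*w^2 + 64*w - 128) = (w - 5*I)/(w + 8*I)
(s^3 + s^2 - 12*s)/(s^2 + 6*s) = (s^2 + s - 12)/(s + 6)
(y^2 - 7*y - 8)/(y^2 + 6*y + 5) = (y - 8)/(y + 5)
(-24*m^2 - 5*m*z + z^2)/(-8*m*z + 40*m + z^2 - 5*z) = (3*m + z)/(z - 5)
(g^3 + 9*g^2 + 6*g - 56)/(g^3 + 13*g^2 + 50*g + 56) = (g - 2)/(g + 2)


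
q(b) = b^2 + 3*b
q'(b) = 2*b + 3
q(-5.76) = 15.90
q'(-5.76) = -8.52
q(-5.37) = 12.73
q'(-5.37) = -7.74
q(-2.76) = -0.66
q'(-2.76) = -2.52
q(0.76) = 2.86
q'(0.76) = 4.52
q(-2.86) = -0.40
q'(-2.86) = -2.72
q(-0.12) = -0.35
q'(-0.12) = 2.76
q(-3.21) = 0.67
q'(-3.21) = -3.42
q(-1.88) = -2.11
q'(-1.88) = -0.76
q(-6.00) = 18.00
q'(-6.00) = -9.00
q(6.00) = 54.00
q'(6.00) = 15.00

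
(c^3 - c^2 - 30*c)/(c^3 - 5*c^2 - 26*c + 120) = c/(c - 4)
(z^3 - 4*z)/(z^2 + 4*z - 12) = z*(z + 2)/(z + 6)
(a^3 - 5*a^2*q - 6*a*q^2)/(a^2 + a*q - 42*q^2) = a*(a + q)/(a + 7*q)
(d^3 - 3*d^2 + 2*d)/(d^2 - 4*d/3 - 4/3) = 3*d*(d - 1)/(3*d + 2)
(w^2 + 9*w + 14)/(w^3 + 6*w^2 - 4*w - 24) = (w + 7)/(w^2 + 4*w - 12)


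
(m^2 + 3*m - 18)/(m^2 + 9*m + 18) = (m - 3)/(m + 3)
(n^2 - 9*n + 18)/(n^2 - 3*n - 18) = (n - 3)/(n + 3)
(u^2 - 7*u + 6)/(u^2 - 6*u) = (u - 1)/u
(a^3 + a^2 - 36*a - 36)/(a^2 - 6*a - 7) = (a^2 - 36)/(a - 7)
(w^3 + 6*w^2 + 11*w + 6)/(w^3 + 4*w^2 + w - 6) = (w + 1)/(w - 1)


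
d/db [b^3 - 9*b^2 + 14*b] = 3*b^2 - 18*b + 14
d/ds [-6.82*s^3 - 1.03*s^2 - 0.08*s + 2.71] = -20.46*s^2 - 2.06*s - 0.08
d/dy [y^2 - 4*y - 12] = 2*y - 4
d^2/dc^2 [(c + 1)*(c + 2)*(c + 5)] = 6*c + 16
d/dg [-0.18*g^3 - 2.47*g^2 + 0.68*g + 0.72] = -0.54*g^2 - 4.94*g + 0.68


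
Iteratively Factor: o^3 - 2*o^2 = (o)*(o^2 - 2*o) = o*(o - 2)*(o)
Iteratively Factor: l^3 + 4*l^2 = (l)*(l^2 + 4*l) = l*(l + 4)*(l)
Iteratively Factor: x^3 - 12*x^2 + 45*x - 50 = (x - 5)*(x^2 - 7*x + 10) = (x - 5)*(x - 2)*(x - 5)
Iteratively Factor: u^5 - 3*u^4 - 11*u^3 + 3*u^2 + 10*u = (u)*(u^4 - 3*u^3 - 11*u^2 + 3*u + 10) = u*(u + 1)*(u^3 - 4*u^2 - 7*u + 10) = u*(u - 1)*(u + 1)*(u^2 - 3*u - 10) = u*(u - 5)*(u - 1)*(u + 1)*(u + 2)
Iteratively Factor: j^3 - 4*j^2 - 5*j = (j - 5)*(j^2 + j) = (j - 5)*(j + 1)*(j)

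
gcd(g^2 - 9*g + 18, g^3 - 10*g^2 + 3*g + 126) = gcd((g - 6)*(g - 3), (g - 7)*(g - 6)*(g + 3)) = g - 6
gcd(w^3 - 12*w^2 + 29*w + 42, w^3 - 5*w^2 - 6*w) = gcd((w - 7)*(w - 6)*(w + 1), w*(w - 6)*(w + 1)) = w^2 - 5*w - 6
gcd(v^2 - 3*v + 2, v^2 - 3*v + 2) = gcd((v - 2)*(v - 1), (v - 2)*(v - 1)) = v^2 - 3*v + 2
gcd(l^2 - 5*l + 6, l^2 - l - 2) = l - 2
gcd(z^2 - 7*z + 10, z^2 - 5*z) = z - 5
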